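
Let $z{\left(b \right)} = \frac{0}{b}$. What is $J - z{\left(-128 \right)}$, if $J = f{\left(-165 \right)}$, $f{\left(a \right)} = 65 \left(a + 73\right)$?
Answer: $-5980$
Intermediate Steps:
$z{\left(b \right)} = 0$
$f{\left(a \right)} = 4745 + 65 a$ ($f{\left(a \right)} = 65 \left(73 + a\right) = 4745 + 65 a$)
$J = -5980$ ($J = 4745 + 65 \left(-165\right) = 4745 - 10725 = -5980$)
$J - z{\left(-128 \right)} = -5980 - 0 = -5980 + 0 = -5980$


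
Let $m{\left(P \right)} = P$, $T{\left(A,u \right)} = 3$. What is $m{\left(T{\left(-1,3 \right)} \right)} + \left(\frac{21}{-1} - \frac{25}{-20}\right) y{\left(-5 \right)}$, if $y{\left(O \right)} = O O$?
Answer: $- \frac{1963}{4} \approx -490.75$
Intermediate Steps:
$y{\left(O \right)} = O^{2}$
$m{\left(T{\left(-1,3 \right)} \right)} + \left(\frac{21}{-1} - \frac{25}{-20}\right) y{\left(-5 \right)} = 3 + \left(\frac{21}{-1} - \frac{25}{-20}\right) \left(-5\right)^{2} = 3 + \left(21 \left(-1\right) - - \frac{5}{4}\right) 25 = 3 + \left(-21 + \frac{5}{4}\right) 25 = 3 - \frac{1975}{4} = - \frac{1963}{4}$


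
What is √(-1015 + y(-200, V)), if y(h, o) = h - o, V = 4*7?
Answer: I*√1243 ≈ 35.256*I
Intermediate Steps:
V = 28
√(-1015 + y(-200, V)) = √(-1015 + (-200 - 1*28)) = √(-1015 + (-200 - 28)) = √(-1015 - 228) = √(-1243) = I*√1243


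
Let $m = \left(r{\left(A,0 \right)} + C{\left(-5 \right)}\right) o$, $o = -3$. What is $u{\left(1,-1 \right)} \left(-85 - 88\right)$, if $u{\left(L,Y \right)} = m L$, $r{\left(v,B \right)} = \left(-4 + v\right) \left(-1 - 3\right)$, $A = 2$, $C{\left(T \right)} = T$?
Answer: $1557$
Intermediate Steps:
$r{\left(v,B \right)} = 16 - 4 v$ ($r{\left(v,B \right)} = \left(-4 + v\right) \left(-4\right) = 16 - 4 v$)
$m = -9$ ($m = \left(\left(16 - 8\right) - 5\right) \left(-3\right) = \left(8 - 5\right) \left(-3\right) = 3 \left(-3\right) = -9$)
$u{\left(L,Y \right)} = - 9 L$
$u{\left(1,-1 \right)} \left(-85 - 88\right) = \left(-9\right) 1 \left(-85 - 88\right) = - 9 \left(-85 - 88\right) = \left(-9\right) \left(-173\right) = 1557$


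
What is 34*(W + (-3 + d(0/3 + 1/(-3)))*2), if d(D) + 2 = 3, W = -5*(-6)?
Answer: 884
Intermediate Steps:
W = 30
d(D) = 1 (d(D) = -2 + 3 = 1)
34*(W + (-3 + d(0/3 + 1/(-3)))*2) = 34*(30 + (-3 + 1)*2) = 34*(30 - 2*2) = 34*(30 - 4) = 34*26 = 884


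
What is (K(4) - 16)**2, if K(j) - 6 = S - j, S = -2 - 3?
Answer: 361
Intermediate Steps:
S = -5
K(j) = 1 - j (K(j) = 6 + (-5 - j) = 1 - j)
(K(4) - 16)**2 = ((1 - 1*4) - 16)**2 = ((1 - 4) - 16)**2 = (-3 - 16)**2 = (-19)**2 = 361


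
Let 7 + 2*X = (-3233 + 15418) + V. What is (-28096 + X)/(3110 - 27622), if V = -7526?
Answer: 12885/12256 ≈ 1.0513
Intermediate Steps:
X = 2326 (X = -7/2 + ((-3233 + 15418) - 7526)/2 = -7/2 + (12185 - 7526)/2 = -7/2 + (½)*4659 = -7/2 + 4659/2 = 2326)
(-28096 + X)/(3110 - 27622) = (-28096 + 2326)/(3110 - 27622) = -25770/(-24512) = -25770*(-1/24512) = 12885/12256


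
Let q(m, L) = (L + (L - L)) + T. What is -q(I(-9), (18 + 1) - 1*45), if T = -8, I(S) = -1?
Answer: 34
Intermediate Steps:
q(m, L) = -8 + L (q(m, L) = (L + (L - L)) - 8 = (L + 0) - 8 = L - 8 = -8 + L)
-q(I(-9), (18 + 1) - 1*45) = -(-8 + ((18 + 1) - 1*45)) = -(-8 + (19 - 45)) = -(-8 - 26) = -1*(-34) = 34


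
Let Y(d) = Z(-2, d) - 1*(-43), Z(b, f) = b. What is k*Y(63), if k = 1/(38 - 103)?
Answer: -41/65 ≈ -0.63077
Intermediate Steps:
Y(d) = 41 (Y(d) = -2 - 1*(-43) = -2 + 43 = 41)
k = -1/65 (k = 1/(-65) = -1/65 ≈ -0.015385)
k*Y(63) = -1/65*41 = -41/65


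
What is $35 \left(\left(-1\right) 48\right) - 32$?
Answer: $-1712$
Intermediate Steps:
$35 \left(\left(-1\right) 48\right) - 32 = 35 \left(-48\right) - 32 = -1680 - 32 = -1712$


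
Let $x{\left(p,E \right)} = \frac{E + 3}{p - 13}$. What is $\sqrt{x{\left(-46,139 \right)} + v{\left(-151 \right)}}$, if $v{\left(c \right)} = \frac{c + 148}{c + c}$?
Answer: $\frac{i \sqrt{760953326}}{17818} \approx 1.5482 i$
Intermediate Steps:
$x{\left(p,E \right)} = \frac{3 + E}{-13 + p}$
$v{\left(c \right)} = \frac{148 + c}{2 c}$
$\sqrt{x{\left(-46,139 \right)} + v{\left(-151 \right)}} = \sqrt{\frac{3 + 139}{-13 - 46} + \frac{148 - 151}{2 \left(-151\right)}} = \sqrt{\frac{1}{-59} \cdot 142 + \frac{1}{2} \left(- \frac{1}{151}\right) \left(-3\right)} = \sqrt{\left(- \frac{1}{59}\right) 142 + \frac{3}{302}} = \sqrt{- \frac{142}{59} + \frac{3}{302}} = \sqrt{- \frac{42707}{17818}} = \frac{i \sqrt{760953326}}{17818}$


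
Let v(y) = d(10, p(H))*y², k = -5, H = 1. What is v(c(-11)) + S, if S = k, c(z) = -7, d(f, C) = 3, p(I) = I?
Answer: 142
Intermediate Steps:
v(y) = 3*y²
S = -5
v(c(-11)) + S = 3*(-7)² - 5 = 3*49 - 5 = 147 - 5 = 142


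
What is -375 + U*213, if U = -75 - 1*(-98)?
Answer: 4524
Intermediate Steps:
U = 23 (U = -75 + 98 = 23)
-375 + U*213 = -375 + 23*213 = -375 + 4899 = 4524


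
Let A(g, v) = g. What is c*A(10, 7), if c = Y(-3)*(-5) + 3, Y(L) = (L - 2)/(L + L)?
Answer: -35/3 ≈ -11.667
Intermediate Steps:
Y(L) = (-2 + L)/(2*L) (Y(L) = (-2 + L)/((2*L)) = (-2 + L)*(1/(2*L)) = (-2 + L)/(2*L))
c = -7/6 (c = ((1/2)*(-2 - 3)/(-3))*(-5) + 3 = ((1/2)*(-1/3)*(-5))*(-5) + 3 = (5/6)*(-5) + 3 = -25/6 + 3 = -7/6 ≈ -1.1667)
c*A(10, 7) = -7/6*10 = -35/3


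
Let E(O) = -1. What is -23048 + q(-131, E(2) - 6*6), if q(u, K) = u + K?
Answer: -23216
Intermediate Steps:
q(u, K) = K + u
-23048 + q(-131, E(2) - 6*6) = -23048 + ((-1 - 6*6) - 131) = -23048 + ((-1 - 36) - 131) = -23048 + (-37 - 131) = -23048 - 168 = -23216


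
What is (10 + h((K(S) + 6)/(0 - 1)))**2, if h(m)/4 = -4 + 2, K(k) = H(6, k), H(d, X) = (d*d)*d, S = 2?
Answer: 4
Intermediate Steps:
H(d, X) = d**3 (H(d, X) = d**2*d = d**3)
K(k) = 216 (K(k) = 6**3 = 216)
h(m) = -8 (h(m) = 4*(-4 + 2) = 4*(-2) = -8)
(10 + h((K(S) + 6)/(0 - 1)))**2 = (10 - 8)**2 = 2**2 = 4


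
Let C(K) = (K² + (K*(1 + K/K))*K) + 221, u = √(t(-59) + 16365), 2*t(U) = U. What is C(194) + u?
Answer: 113129 + √65342/2 ≈ 1.1326e+5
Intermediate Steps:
t(U) = U/2
u = √65342/2 (u = √((½)*(-59) + 16365) = √(-59/2 + 16365) = √(32671/2) = √65342/2 ≈ 127.81)
C(K) = 221 + 3*K² (C(K) = (K² + (K*(1 + 1))*K) + 221 = (K² + (K*2)*K) + 221 = (K² + (2*K)*K) + 221 = (K² + 2*K²) + 221 = 3*K² + 221 = 221 + 3*K²)
C(194) + u = (221 + 3*194²) + √65342/2 = (221 + 3*37636) + √65342/2 = (221 + 112908) + √65342/2 = 113129 + √65342/2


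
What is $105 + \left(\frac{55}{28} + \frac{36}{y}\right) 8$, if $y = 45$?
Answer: $\frac{4449}{35} \approx 127.11$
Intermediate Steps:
$105 + \left(\frac{55}{28} + \frac{36}{y}\right) 8 = 105 + \left(\frac{55}{28} + \frac{36}{45}\right) 8 = 105 + \left(55 \cdot \frac{1}{28} + 36 \cdot \frac{1}{45}\right) 8 = 105 + \left(\frac{55}{28} + \frac{4}{5}\right) 8 = 105 + \frac{387}{140} \cdot 8 = 105 + \frac{774}{35} = \frac{4449}{35}$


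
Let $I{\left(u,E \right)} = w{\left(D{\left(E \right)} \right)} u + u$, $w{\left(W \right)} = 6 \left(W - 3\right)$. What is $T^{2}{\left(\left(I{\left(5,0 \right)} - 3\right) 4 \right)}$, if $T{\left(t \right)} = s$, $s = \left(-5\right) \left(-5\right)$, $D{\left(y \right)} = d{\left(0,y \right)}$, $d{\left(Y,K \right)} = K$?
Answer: $625$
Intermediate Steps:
$D{\left(y \right)} = y$
$s = 25$
$w{\left(W \right)} = -18 + 6 W$ ($w{\left(W \right)} = 6 \left(-3 + W\right) = -18 + 6 W$)
$I{\left(u,E \right)} = u + u \left(-18 + 6 E\right)$ ($I{\left(u,E \right)} = \left(-18 + 6 E\right) u + u = u \left(-18 + 6 E\right) + u = u + u \left(-18 + 6 E\right)$)
$T{\left(t \right)} = 25$
$T^{2}{\left(\left(I{\left(5,0 \right)} - 3\right) 4 \right)} = 25^{2} = 625$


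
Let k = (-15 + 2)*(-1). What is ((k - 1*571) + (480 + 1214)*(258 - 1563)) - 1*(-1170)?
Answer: -2210058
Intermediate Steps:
k = 13 (k = -13*(-1) = 13)
((k - 1*571) + (480 + 1214)*(258 - 1563)) - 1*(-1170) = ((13 - 1*571) + (480 + 1214)*(258 - 1563)) - 1*(-1170) = ((13 - 571) + 1694*(-1305)) + 1170 = (-558 - 2210670) + 1170 = -2211228 + 1170 = -2210058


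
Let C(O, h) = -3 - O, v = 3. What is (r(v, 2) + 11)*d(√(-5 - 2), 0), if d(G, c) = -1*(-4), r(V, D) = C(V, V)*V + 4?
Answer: -12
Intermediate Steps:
r(V, D) = 4 + V*(-3 - V) (r(V, D) = (-3 - V)*V + 4 = V*(-3 - V) + 4 = 4 + V*(-3 - V))
d(G, c) = 4
(r(v, 2) + 11)*d(√(-5 - 2), 0) = ((4 - 1*3*(3 + 3)) + 11)*4 = ((4 - 1*3*6) + 11)*4 = ((4 - 18) + 11)*4 = (-14 + 11)*4 = -3*4 = -12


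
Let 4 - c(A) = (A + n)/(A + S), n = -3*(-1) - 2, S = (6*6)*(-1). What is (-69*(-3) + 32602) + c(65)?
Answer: 951511/29 ≈ 32811.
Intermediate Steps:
S = -36 (S = 36*(-1) = -36)
n = 1 (n = 3 - 2 = 1)
c(A) = 4 - (1 + A)/(-36 + A) (c(A) = 4 - (A + 1)/(A - 36) = 4 - (1 + A)/(-36 + A))
(-69*(-3) + 32602) + c(65) = (-69*(-3) + 32602) + (-145 + 3*65)/(-36 + 65) = (-1*(-207) + 32602) + (-145 + 195)/29 = (207 + 32602) + (1/29)*50 = 32809 + 50/29 = 951511/29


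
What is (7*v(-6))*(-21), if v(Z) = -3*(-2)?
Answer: -882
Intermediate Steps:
v(Z) = 6
(7*v(-6))*(-21) = (7*6)*(-21) = 42*(-21) = -882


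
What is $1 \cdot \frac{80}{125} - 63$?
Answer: $- \frac{1559}{25} \approx -62.36$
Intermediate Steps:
$1 \cdot \frac{80}{125} - 63 = 1 \cdot 80 \cdot \frac{1}{125} - 63 = 1 \cdot \frac{16}{25} - 63 = \frac{16}{25} - 63 = - \frac{1559}{25}$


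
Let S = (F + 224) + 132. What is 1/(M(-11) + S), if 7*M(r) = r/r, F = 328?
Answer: 7/4789 ≈ 0.0014617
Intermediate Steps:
M(r) = ⅐ (M(r) = (r/r)/7 = (⅐)*1 = ⅐)
S = 684 (S = (328 + 224) + 132 = 552 + 132 = 684)
1/(M(-11) + S) = 1/(⅐ + 684) = 1/(4789/7) = 7/4789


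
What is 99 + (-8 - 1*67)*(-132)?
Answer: 9999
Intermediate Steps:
99 + (-8 - 1*67)*(-132) = 99 + (-8 - 67)*(-132) = 99 - 75*(-132) = 99 + 9900 = 9999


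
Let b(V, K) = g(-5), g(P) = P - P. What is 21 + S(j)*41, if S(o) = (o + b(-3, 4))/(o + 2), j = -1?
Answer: -20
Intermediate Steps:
g(P) = 0
b(V, K) = 0
S(o) = o/(2 + o) (S(o) = (o + 0)/(o + 2) = o/(2 + o))
21 + S(j)*41 = 21 - 1/(2 - 1)*41 = 21 - 1/1*41 = 21 - 1*1*41 = 21 - 1*41 = 21 - 41 = -20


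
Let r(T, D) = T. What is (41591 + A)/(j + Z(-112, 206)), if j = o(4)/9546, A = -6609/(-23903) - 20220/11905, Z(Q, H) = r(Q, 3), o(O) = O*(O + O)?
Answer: -1129764061482783/3042343626608 ≈ -371.35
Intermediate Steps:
o(O) = 2*O² (o(O) = O*(2*O) = 2*O²)
Z(Q, H) = Q
A = -80927703/56913043 (A = -6609*(-1/23903) - 20220*1/11905 = 6609/23903 - 4044/2381 = -80927703/56913043 ≈ -1.4220)
j = 16/4773 (j = (2*4²)/9546 = (2*16)*(1/9546) = 32*(1/9546) = 16/4773 ≈ 0.0033522)
(41591 + A)/(j + Z(-112, 206)) = (41591 - 80927703/56913043)/(16/4773 - 112) = 2366989443710/(56913043*(-534560/4773)) = (2366989443710/56913043)*(-4773/534560) = -1129764061482783/3042343626608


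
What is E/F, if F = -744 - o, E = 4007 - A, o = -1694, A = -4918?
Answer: 357/38 ≈ 9.3947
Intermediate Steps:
E = 8925 (E = 4007 - 1*(-4918) = 4007 + 4918 = 8925)
F = 950 (F = -744 - 1*(-1694) = -744 + 1694 = 950)
E/F = 8925/950 = 8925*(1/950) = 357/38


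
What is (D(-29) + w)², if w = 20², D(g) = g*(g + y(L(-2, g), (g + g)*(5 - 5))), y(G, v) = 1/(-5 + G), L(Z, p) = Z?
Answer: 75968656/49 ≈ 1.5504e+6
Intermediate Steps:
D(g) = g*(-⅐ + g) (D(g) = g*(g + 1/(-5 - 2)) = g*(g + 1/(-7)) = g*(g - ⅐) = g*(-⅐ + g))
w = 400
(D(-29) + w)² = (-29*(-⅐ - 29) + 400)² = (-29*(-204/7) + 400)² = (5916/7 + 400)² = (8716/7)² = 75968656/49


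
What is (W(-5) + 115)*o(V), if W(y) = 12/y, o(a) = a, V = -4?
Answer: -2252/5 ≈ -450.40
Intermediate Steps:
(W(-5) + 115)*o(V) = (12/(-5) + 115)*(-4) = (12*(-1/5) + 115)*(-4) = (-12/5 + 115)*(-4) = (563/5)*(-4) = -2252/5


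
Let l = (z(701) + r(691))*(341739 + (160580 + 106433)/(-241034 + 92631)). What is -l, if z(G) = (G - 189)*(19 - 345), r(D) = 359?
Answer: 8446706382133612/148403 ≈ 5.6917e+10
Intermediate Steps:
z(G) = 61614 - 326*G (z(G) = (-189 + G)*(-326) = 61614 - 326*G)
l = -8446706382133612/148403 (l = ((61614 - 326*701) + 359)*(341739 + (160580 + 106433)/(-241034 + 92631)) = ((61614 - 228526) + 359)*(341739 + 267013/(-148403)) = (-166912 + 359)*(341739 + 267013*(-1/148403)) = -166553*(341739 - 267013/148403) = -166553*50714825804/148403 = -8446706382133612/148403 ≈ -5.6917e+10)
-l = -1*(-8446706382133612/148403) = 8446706382133612/148403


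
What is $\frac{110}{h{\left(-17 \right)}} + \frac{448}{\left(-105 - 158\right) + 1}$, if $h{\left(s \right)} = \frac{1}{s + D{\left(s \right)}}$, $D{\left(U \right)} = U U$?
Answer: $\frac{3919296}{131} \approx 29918.0$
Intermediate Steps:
$D{\left(U \right)} = U^{2}$
$h{\left(s \right)} = \frac{1}{s + s^{2}}$
$\frac{110}{h{\left(-17 \right)}} + \frac{448}{\left(-105 - 158\right) + 1} = \frac{110}{\frac{1}{-17} \frac{1}{1 - 17}} + \frac{448}{\left(-105 - 158\right) + 1} = \frac{110}{\left(- \frac{1}{17}\right) \frac{1}{-16}} + \frac{448}{-263 + 1} = \frac{110}{\left(- \frac{1}{17}\right) \left(- \frac{1}{16}\right)} + \frac{448}{-262} = 110 \frac{1}{\frac{1}{272}} + 448 \left(- \frac{1}{262}\right) = 110 \cdot 272 - \frac{224}{131} = 29920 - \frac{224}{131} = \frac{3919296}{131}$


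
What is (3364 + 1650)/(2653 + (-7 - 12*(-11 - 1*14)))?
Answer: 2507/1473 ≈ 1.7020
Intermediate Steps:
(3364 + 1650)/(2653 + (-7 - 12*(-11 - 1*14))) = 5014/(2653 + (-7 - 12*(-11 - 14))) = 5014/(2653 + (-7 - 12*(-25))) = 5014/(2653 + (-7 + 300)) = 5014/(2653 + 293) = 5014/2946 = 5014*(1/2946) = 2507/1473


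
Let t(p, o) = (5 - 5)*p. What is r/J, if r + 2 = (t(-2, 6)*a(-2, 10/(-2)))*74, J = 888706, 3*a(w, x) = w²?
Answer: -1/444353 ≈ -2.2505e-6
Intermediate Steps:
t(p, o) = 0 (t(p, o) = 0*p = 0)
a(w, x) = w²/3
r = -2 (r = -2 + (0*((⅓)*(-2)²))*74 = -2 + (0*((⅓)*4))*74 = -2 + (0*(4/3))*74 = -2 + 0*74 = -2 + 0 = -2)
r/J = -2/888706 = -2*1/888706 = -1/444353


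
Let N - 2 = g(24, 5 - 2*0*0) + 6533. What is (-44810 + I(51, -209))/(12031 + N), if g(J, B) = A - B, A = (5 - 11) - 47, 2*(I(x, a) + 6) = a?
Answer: -89841/37016 ≈ -2.4271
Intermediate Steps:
I(x, a) = -6 + a/2
A = -53 (A = -6 - 47 = -53)
g(J, B) = -53 - B
N = 6477 (N = 2 + ((-53 - (5 - 2*0*0)) + 6533) = 2 + ((-53 - (5 + 0*0)) + 6533) = 2 + ((-53 - (5 + 0)) + 6533) = 2 + ((-53 - 1*5) + 6533) = 2 + ((-53 - 5) + 6533) = 2 + (-58 + 6533) = 2 + 6475 = 6477)
(-44810 + I(51, -209))/(12031 + N) = (-44810 + (-6 + (½)*(-209)))/(12031 + 6477) = (-44810 + (-6 - 209/2))/18508 = (-44810 - 221/2)*(1/18508) = -89841/2*1/18508 = -89841/37016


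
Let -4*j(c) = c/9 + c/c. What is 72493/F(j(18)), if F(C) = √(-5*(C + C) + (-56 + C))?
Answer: -144986*I*√197/197 ≈ -10330.0*I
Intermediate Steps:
j(c) = -¼ - c/36 (j(c) = -(c/9 + c/c)/4 = -(c*(⅑) + 1)/4 = -(c/9 + 1)/4 = -(1 + c/9)/4 = -¼ - c/36)
F(C) = √(-56 - 9*C) (F(C) = √(-10*C + (-56 + C)) = √(-56 - 9*C))
72493/F(j(18)) = 72493/(√(-56 - 9*(-¼ - 1/36*18))) = 72493/(√(-56 - 9*(-¼ - ½))) = 72493/(√(-56 - 9*(-¾))) = 72493/(√(-56 + 27/4)) = 72493/(√(-197/4)) = 72493/((I*√197/2)) = 72493*(-2*I*√197/197) = -144986*I*√197/197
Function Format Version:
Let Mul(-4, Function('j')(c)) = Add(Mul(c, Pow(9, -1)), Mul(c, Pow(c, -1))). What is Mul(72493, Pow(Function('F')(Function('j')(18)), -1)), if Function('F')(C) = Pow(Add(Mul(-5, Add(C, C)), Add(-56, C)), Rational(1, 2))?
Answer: Mul(Rational(-144986, 197), I, Pow(197, Rational(1, 2))) ≈ Mul(-10330., I)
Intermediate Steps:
Function('j')(c) = Add(Rational(-1, 4), Mul(Rational(-1, 36), c)) (Function('j')(c) = Mul(Rational(-1, 4), Add(Mul(c, Pow(9, -1)), Mul(c, Pow(c, -1)))) = Mul(Rational(-1, 4), Add(Mul(c, Rational(1, 9)), 1)) = Mul(Rational(-1, 4), Add(Mul(Rational(1, 9), c), 1)) = Mul(Rational(-1, 4), Add(1, Mul(Rational(1, 9), c))) = Add(Rational(-1, 4), Mul(Rational(-1, 36), c)))
Function('F')(C) = Pow(Add(-56, Mul(-9, C)), Rational(1, 2)) (Function('F')(C) = Pow(Add(Mul(-5, Mul(2, C)), Add(-56, C)), Rational(1, 2)) = Pow(Add(Mul(-10, C), Add(-56, C)), Rational(1, 2)) = Pow(Add(-56, Mul(-9, C)), Rational(1, 2)))
Mul(72493, Pow(Function('F')(Function('j')(18)), -1)) = Mul(72493, Pow(Pow(Add(-56, Mul(-9, Add(Rational(-1, 4), Mul(Rational(-1, 36), 18)))), Rational(1, 2)), -1)) = Mul(72493, Pow(Pow(Add(-56, Mul(-9, Add(Rational(-1, 4), Rational(-1, 2)))), Rational(1, 2)), -1)) = Mul(72493, Pow(Pow(Add(-56, Mul(-9, Rational(-3, 4))), Rational(1, 2)), -1)) = Mul(72493, Pow(Pow(Add(-56, Rational(27, 4)), Rational(1, 2)), -1)) = Mul(72493, Pow(Pow(Rational(-197, 4), Rational(1, 2)), -1)) = Mul(72493, Pow(Mul(Rational(1, 2), I, Pow(197, Rational(1, 2))), -1)) = Mul(72493, Mul(Rational(-2, 197), I, Pow(197, Rational(1, 2)))) = Mul(Rational(-144986, 197), I, Pow(197, Rational(1, 2)))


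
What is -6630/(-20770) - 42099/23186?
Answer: -72067305/48157322 ≈ -1.4965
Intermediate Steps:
-6630/(-20770) - 42099/23186 = -6630*(-1/20770) - 42099*1/23186 = 663/2077 - 42099/23186 = -72067305/48157322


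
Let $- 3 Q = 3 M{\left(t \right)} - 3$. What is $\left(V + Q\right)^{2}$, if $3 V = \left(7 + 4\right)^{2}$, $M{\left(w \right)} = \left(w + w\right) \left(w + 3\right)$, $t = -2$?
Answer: $\frac{18496}{9} \approx 2055.1$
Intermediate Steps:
$M{\left(w \right)} = 2 w \left(3 + w\right)$
$V = \frac{121}{3}$ ($V = \frac{\left(7 + 4\right)^{2}}{3} = \frac{11^{2}}{3} = \frac{1}{3} \cdot 121 = \frac{121}{3} \approx 40.333$)
$Q = 5$ ($Q = - \frac{3 \cdot 2 \left(-2\right) \left(3 - 2\right) - 3}{3} = - \frac{3 \cdot 2 \left(-2\right) 1 - 3}{3} = - \frac{3 \left(-4\right) - 3}{3} = - \frac{-12 - 3}{3} = \left(- \frac{1}{3}\right) \left(-15\right) = 5$)
$\left(V + Q\right)^{2} = \left(\frac{121}{3} + 5\right)^{2} = \left(\frac{136}{3}\right)^{2} = \frac{18496}{9}$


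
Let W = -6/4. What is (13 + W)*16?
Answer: 184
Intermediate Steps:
W = -3/2 (W = -6*¼ = -3/2 ≈ -1.5000)
(13 + W)*16 = (13 - 3/2)*16 = (23/2)*16 = 184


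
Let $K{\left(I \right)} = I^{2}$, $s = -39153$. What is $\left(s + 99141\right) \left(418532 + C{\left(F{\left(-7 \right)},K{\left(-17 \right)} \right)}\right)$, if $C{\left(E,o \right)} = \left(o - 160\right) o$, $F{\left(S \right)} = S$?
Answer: $27343310244$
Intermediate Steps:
$C{\left(E,o \right)} = o \left(-160 + o\right)$ ($C{\left(E,o \right)} = \left(-160 + o\right) o = o \left(-160 + o\right)$)
$\left(s + 99141\right) \left(418532 + C{\left(F{\left(-7 \right)},K{\left(-17 \right)} \right)}\right) = \left(-39153 + 99141\right) \left(418532 + \left(-17\right)^{2} \left(-160 + \left(-17\right)^{2}\right)\right) = 59988 \left(418532 + 289 \left(-160 + 289\right)\right) = 59988 \left(418532 + 289 \cdot 129\right) = 59988 \left(418532 + 37281\right) = 59988 \cdot 455813 = 27343310244$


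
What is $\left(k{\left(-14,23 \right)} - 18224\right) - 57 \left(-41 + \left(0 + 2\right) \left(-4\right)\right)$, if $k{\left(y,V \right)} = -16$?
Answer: $-15447$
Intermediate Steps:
$\left(k{\left(-14,23 \right)} - 18224\right) - 57 \left(-41 + \left(0 + 2\right) \left(-4\right)\right) = \left(-16 - 18224\right) - 57 \left(-41 + \left(0 + 2\right) \left(-4\right)\right) = -18240 - 57 \left(-41 + 2 \left(-4\right)\right) = -18240 - 57 \left(-41 - 8\right) = -18240 - -2793 = -18240 + 2793 = -15447$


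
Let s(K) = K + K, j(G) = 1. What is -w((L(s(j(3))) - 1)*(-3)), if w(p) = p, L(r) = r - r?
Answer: -3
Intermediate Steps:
s(K) = 2*K
L(r) = 0
-w((L(s(j(3))) - 1)*(-3)) = -(0 - 1)*(-3) = -(-1)*(-3) = -1*3 = -3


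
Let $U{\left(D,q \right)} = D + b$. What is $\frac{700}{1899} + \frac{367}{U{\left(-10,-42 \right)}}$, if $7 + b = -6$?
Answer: $- \frac{680833}{43677} \approx -15.588$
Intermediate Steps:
$b = -13$ ($b = -7 - 6 = -13$)
$U{\left(D,q \right)} = -13 + D$ ($U{\left(D,q \right)} = D - 13 = -13 + D$)
$\frac{700}{1899} + \frac{367}{U{\left(-10,-42 \right)}} = \frac{700}{1899} + \frac{367}{-13 - 10} = 700 \cdot \frac{1}{1899} + \frac{367}{-23} = \frac{700}{1899} + 367 \left(- \frac{1}{23}\right) = \frac{700}{1899} - \frac{367}{23} = - \frac{680833}{43677}$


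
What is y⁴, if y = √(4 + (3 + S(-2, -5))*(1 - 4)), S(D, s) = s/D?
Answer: 625/4 ≈ 156.25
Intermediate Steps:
y = 5*I*√2/2 (y = √(4 + (3 - 5/(-2))*(1 - 4)) = √(4 + (3 - 5*(-½))*(-3)) = √(4 + (3 + 5/2)*(-3)) = √(4 + (11/2)*(-3)) = √(4 - 33/2) = √(-25/2) = 5*I*√2/2 ≈ 3.5355*I)
y⁴ = (5*I*√2/2)⁴ = 625/4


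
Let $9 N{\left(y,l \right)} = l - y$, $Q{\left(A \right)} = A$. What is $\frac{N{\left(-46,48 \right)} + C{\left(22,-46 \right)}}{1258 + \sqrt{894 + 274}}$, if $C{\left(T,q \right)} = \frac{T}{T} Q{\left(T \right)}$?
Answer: $\frac{91834}{3558141} - \frac{292 \sqrt{73}}{3558141} \approx 0.025108$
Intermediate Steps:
$N{\left(y,l \right)} = - \frac{y}{9} + \frac{l}{9}$ ($N{\left(y,l \right)} = \frac{l - y}{9} = - \frac{y}{9} + \frac{l}{9}$)
$C{\left(T,q \right)} = T$ ($C{\left(T,q \right)} = \frac{T}{T} T = 1 T = T$)
$\frac{N{\left(-46,48 \right)} + C{\left(22,-46 \right)}}{1258 + \sqrt{894 + 274}} = \frac{\left(\left(- \frac{1}{9}\right) \left(-46\right) + \frac{1}{9} \cdot 48\right) + 22}{1258 + \sqrt{894 + 274}} = \frac{\left(\frac{46}{9} + \frac{16}{3}\right) + 22}{1258 + \sqrt{1168}} = \frac{\frac{94}{9} + 22}{1258 + 4 \sqrt{73}} = \frac{292}{9 \left(1258 + 4 \sqrt{73}\right)}$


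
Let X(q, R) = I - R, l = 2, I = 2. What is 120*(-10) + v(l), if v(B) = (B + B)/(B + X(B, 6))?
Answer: -1202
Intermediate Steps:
X(q, R) = 2 - R
v(B) = 2*B/(-4 + B) (v(B) = (B + B)/(B + (2 - 1*6)) = (2*B)/(B + (2 - 6)) = (2*B)/(B - 4) = (2*B)/(-4 + B) = 2*B/(-4 + B))
120*(-10) + v(l) = 120*(-10) + 2*2/(-4 + 2) = -1200 + 2*2/(-2) = -1200 + 2*2*(-1/2) = -1200 - 2 = -1202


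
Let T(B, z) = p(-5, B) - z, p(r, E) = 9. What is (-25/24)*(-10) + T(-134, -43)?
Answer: 749/12 ≈ 62.417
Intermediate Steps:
T(B, z) = 9 - z
(-25/24)*(-10) + T(-134, -43) = (-25/24)*(-10) + (9 - 1*(-43)) = ((1/24)*(-25))*(-10) + (9 + 43) = -25/24*(-10) + 52 = 125/12 + 52 = 749/12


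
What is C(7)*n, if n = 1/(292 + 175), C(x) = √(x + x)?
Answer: √14/467 ≈ 0.0080121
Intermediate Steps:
C(x) = √2*√x (C(x) = √(2*x) = √2*√x)
n = 1/467 ≈ 0.0021413
C(7)*n = (√2*√7)*(1/467) = √14*(1/467) = √14/467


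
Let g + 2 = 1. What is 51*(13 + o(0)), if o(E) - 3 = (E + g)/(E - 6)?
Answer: 1649/2 ≈ 824.50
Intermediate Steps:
g = -1 (g = -2 + 1 = -1)
o(E) = 3 + (-1 + E)/(-6 + E) (o(E) = 3 + (E - 1)/(E - 6) = 3 + (-1 + E)/(-6 + E))
51*(13 + o(0)) = 51*(13 + (-19 + 4*0)/(-6 + 0)) = 51*(13 + (-19 + 0)/(-6)) = 51*(13 - ⅙*(-19)) = 51*(13 + 19/6) = 51*(97/6) = 1649/2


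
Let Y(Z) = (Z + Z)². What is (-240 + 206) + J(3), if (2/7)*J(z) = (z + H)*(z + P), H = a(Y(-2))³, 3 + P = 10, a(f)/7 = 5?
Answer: 1500696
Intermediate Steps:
Y(Z) = 4*Z² (Y(Z) = (2*Z)² = 4*Z²)
a(f) = 35 (a(f) = 7*5 = 35)
P = 7 (P = -3 + 10 = 7)
H = 42875 (H = 35³ = 42875)
J(z) = 7*(7 + z)*(42875 + z)/2 (J(z) = 7*((z + 42875)*(z + 7))/2 = 7*((42875 + z)*(7 + z))/2 = 7*((7 + z)*(42875 + z))/2 = 7*(7 + z)*(42875 + z)/2)
(-240 + 206) + J(3) = (-240 + 206) + (2100875/2 + 150087*3 + (7/2)*3²) = -34 + (2100875/2 + 450261 + (7/2)*9) = -34 + (2100875/2 + 450261 + 63/2) = -34 + 1500730 = 1500696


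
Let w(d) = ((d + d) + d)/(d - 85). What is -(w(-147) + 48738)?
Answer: -11307657/232 ≈ -48740.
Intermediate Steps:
w(d) = 3*d/(-85 + d) (w(d) = (2*d + d)/(-85 + d) = (3*d)/(-85 + d) = 3*d/(-85 + d))
-(w(-147) + 48738) = -(3*(-147)/(-85 - 147) + 48738) = -(3*(-147)/(-232) + 48738) = -(3*(-147)*(-1/232) + 48738) = -(441/232 + 48738) = -1*11307657/232 = -11307657/232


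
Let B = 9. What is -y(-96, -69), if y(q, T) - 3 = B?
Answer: -12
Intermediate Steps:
y(q, T) = 12 (y(q, T) = 3 + 9 = 12)
-y(-96, -69) = -1*12 = -12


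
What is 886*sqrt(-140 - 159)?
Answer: 886*I*sqrt(299) ≈ 15320.0*I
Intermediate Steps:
886*sqrt(-140 - 159) = 886*sqrt(-299) = 886*(I*sqrt(299)) = 886*I*sqrt(299)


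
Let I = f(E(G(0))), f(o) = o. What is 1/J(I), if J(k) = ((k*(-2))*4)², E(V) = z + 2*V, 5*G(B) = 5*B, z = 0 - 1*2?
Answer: 1/256 ≈ 0.0039063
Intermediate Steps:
z = -2 (z = 0 - 2 = -2)
G(B) = B (G(B) = (5*B)/5 = B)
E(V) = -2 + 2*V
I = -2 (I = -2 + 2*0 = -2 + 0 = -2)
J(k) = 64*k² (J(k) = (-2*k*4)² = (-8*k)² = 64*k²)
1/J(I) = 1/(64*(-2)²) = 1/(64*4) = 1/256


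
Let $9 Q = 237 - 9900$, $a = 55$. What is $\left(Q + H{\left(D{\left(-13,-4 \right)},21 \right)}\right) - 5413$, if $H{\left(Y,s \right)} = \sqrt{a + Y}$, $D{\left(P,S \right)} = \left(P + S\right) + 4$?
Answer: $- \frac{19460}{3} + \sqrt{42} \approx -6480.2$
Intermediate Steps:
$D{\left(P,S \right)} = 4 + P + S$
$H{\left(Y,s \right)} = \sqrt{55 + Y}$
$Q = - \frac{3221}{3}$ ($Q = \frac{237 - 9900}{9} = \frac{1}{9} \left(-9663\right) = - \frac{3221}{3} \approx -1073.7$)
$\left(Q + H{\left(D{\left(-13,-4 \right)},21 \right)}\right) - 5413 = \left(- \frac{3221}{3} + \sqrt{55 - 13}\right) - 5413 = \left(- \frac{3221}{3} + \sqrt{42}\right) - 5413 = - \frac{19460}{3} + \sqrt{42}$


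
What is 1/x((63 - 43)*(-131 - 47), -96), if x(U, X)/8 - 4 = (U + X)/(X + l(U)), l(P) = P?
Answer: 1/40 ≈ 0.025000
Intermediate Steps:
x(U, X) = 40 (x(U, X) = 32 + 8*((U + X)/(X + U)) = 32 + 8*((U + X)/(U + X)) = 32 + 8*1 = 32 + 8 = 40)
1/x((63 - 43)*(-131 - 47), -96) = 1/40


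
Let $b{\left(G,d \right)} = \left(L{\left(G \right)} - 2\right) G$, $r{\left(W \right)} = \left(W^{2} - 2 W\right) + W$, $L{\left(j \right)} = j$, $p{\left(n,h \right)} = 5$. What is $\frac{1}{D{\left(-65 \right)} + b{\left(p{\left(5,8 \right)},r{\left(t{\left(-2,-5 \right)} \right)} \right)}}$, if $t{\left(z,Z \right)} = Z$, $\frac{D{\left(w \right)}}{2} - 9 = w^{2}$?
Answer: $\frac{1}{8483} \approx 0.00011788$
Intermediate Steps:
$D{\left(w \right)} = 18 + 2 w^{2}$
$r{\left(W \right)} = W^{2} - W$
$b{\left(G,d \right)} = G \left(-2 + G\right)$ ($b{\left(G,d \right)} = \left(G - 2\right) G = \left(-2 + G\right) G = G \left(-2 + G\right)$)
$\frac{1}{D{\left(-65 \right)} + b{\left(p{\left(5,8 \right)},r{\left(t{\left(-2,-5 \right)} \right)} \right)}} = \frac{1}{\left(18 + 2 \left(-65\right)^{2}\right) + 5 \left(-2 + 5\right)} = \frac{1}{\left(18 + 2 \cdot 4225\right) + 5 \cdot 3} = \frac{1}{\left(18 + 8450\right) + 15} = \frac{1}{8468 + 15} = \frac{1}{8483}$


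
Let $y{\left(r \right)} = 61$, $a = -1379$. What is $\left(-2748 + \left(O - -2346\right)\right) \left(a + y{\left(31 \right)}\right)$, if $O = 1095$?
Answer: $-913374$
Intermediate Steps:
$\left(-2748 + \left(O - -2346\right)\right) \left(a + y{\left(31 \right)}\right) = \left(-2748 + \left(1095 - -2346\right)\right) \left(-1379 + 61\right) = \left(-2748 + \left(1095 + 2346\right)\right) \left(-1318\right) = \left(-2748 + 3441\right) \left(-1318\right) = 693 \left(-1318\right) = -913374$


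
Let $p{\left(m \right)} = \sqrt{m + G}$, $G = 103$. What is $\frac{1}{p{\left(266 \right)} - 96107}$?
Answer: $- \frac{96107}{9236555080} - \frac{3 \sqrt{41}}{9236555080} \approx -1.0407 \cdot 10^{-5}$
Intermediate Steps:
$p{\left(m \right)} = \sqrt{103 + m}$ ($p{\left(m \right)} = \sqrt{m + 103} = \sqrt{103 + m}$)
$\frac{1}{p{\left(266 \right)} - 96107} = \frac{1}{\sqrt{103 + 266} - 96107} = \frac{1}{\sqrt{369} - 96107} = \frac{1}{3 \sqrt{41} - 96107} = \frac{1}{-96107 + 3 \sqrt{41}}$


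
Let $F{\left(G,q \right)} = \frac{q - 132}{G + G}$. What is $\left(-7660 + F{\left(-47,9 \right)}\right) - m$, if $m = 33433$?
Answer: $- \frac{3862619}{94} \approx -41092.0$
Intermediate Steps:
$F{\left(G,q \right)} = \frac{-132 + q}{2 G}$
$\left(-7660 + F{\left(-47,9 \right)}\right) - m = \left(-7660 + \frac{-132 + 9}{2 \left(-47\right)}\right) - 33433 = \left(-7660 + \frac{1}{2} \left(- \frac{1}{47}\right) \left(-123\right)\right) - 33433 = \left(-7660 + \frac{123}{94}\right) - 33433 = - \frac{719917}{94} - 33433 = - \frac{3862619}{94}$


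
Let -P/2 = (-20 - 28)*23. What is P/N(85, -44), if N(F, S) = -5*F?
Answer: -2208/425 ≈ -5.1953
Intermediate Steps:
P = 2208 (P = -2*(-20 - 28)*23 = -(-96)*23 = -2*(-1104) = 2208)
P/N(85, -44) = 2208/((-5*85)) = 2208/(-425) = 2208*(-1/425) = -2208/425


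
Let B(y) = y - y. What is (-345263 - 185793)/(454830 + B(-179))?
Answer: -265528/227415 ≈ -1.1676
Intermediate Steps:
B(y) = 0
(-345263 - 185793)/(454830 + B(-179)) = (-345263 - 185793)/(454830 + 0) = -531056/454830 = -531056*1/454830 = -265528/227415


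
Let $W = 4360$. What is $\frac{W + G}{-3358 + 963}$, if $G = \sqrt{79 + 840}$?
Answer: $- \frac{872}{479} - \frac{\sqrt{919}}{2395} \approx -1.8331$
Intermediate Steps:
$G = \sqrt{919} \approx 30.315$
$\frac{W + G}{-3358 + 963} = \frac{4360 + \sqrt{919}}{-3358 + 963} = \frac{4360 + \sqrt{919}}{-2395} = \left(4360 + \sqrt{919}\right) \left(- \frac{1}{2395}\right) = - \frac{872}{479} - \frac{\sqrt{919}}{2395}$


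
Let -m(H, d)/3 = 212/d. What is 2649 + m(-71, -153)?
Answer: 135311/51 ≈ 2653.2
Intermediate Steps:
m(H, d) = -636/d
2649 + m(-71, -153) = 2649 - 636/(-153) = 2649 - 636*(-1/153) = 2649 + 212/51 = 135311/51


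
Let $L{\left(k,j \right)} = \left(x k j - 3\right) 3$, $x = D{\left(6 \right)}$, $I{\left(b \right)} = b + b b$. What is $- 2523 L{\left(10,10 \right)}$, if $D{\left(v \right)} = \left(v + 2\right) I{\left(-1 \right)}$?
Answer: $22707$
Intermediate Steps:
$I{\left(b \right)} = b + b^{2}$
$D{\left(v \right)} = 0$ ($D{\left(v \right)} = \left(v + 2\right) \left(- (1 - 1)\right) = \left(2 + v\right) \left(\left(-1\right) 0\right) = \left(2 + v\right) 0 = 0$)
$x = 0$
$L{\left(k,j \right)} = -9$ ($L{\left(k,j \right)} = \left(0 k j - 3\right) 3 = \left(0 j - 3\right) 3 = \left(0 - 3\right) 3 = \left(-3\right) 3 = -9$)
$- 2523 L{\left(10,10 \right)} = \left(-2523\right) \left(-9\right) = 22707$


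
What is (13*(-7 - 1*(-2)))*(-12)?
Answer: 780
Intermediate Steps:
(13*(-7 - 1*(-2)))*(-12) = (13*(-7 + 2))*(-12) = (13*(-5))*(-12) = -65*(-12) = 780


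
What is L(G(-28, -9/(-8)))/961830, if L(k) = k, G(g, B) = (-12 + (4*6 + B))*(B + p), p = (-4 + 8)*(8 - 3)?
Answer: 1183/4103808 ≈ 0.00028827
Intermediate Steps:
p = 20 (p = 4*5 = 20)
G(g, B) = (12 + B)*(20 + B) (G(g, B) = (-12 + (4*6 + B))*(B + 20) = (-12 + (24 + B))*(20 + B) = (12 + B)*(20 + B))
L(G(-28, -9/(-8)))/961830 = (240 + (-9/(-8))² + 32*(-9/(-8)))/961830 = (240 + (-9*(-⅛))² + 32*(-9*(-⅛)))*(1/961830) = (240 + (9/8)² + 32*(9/8))*(1/961830) = (240 + 81/64 + 36)*(1/961830) = (17745/64)*(1/961830) = 1183/4103808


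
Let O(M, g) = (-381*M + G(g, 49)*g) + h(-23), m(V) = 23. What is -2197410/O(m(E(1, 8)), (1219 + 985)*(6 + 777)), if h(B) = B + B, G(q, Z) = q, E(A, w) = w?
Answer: -439482/595630185403 ≈ -7.3784e-7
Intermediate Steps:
h(B) = 2*B
O(M, g) = -46 + g² - 381*M (O(M, g) = (-381*M + g*g) + 2*(-23) = (-381*M + g²) - 46 = (g² - 381*M) - 46 = -46 + g² - 381*M)
-2197410/O(m(E(1, 8)), (1219 + 985)*(6 + 777)) = -2197410/(-46 + ((1219 + 985)*(6 + 777))² - 381*23) = -2197410/(-46 + (2204*783)² - 8763) = -2197410/(-46 + 1725732² - 8763) = -2197410/(-46 + 2978150935824 - 8763) = -2197410/2978150927015 = -2197410*1/2978150927015 = -439482/595630185403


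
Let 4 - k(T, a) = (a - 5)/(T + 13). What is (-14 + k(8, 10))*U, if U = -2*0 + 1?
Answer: -215/21 ≈ -10.238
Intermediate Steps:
k(T, a) = 4 - (-5 + a)/(13 + T) (k(T, a) = 4 - (a - 5)/(T + 13) = 4 - (-5 + a)/(13 + T))
U = 1 (U = 0 + 1 = 1)
(-14 + k(8, 10))*U = (-14 + (57 - 1*10 + 4*8)/(13 + 8))*1 = (-14 + (57 - 10 + 32)/21)*1 = (-14 + (1/21)*79)*1 = (-14 + 79/21)*1 = -215/21*1 = -215/21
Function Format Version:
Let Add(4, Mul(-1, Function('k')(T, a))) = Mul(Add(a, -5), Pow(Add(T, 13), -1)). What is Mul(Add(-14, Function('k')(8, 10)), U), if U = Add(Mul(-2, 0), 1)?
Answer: Rational(-215, 21) ≈ -10.238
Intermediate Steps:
Function('k')(T, a) = Add(4, Mul(-1, Pow(Add(13, T), -1), Add(-5, a))) (Function('k')(T, a) = Add(4, Mul(-1, Mul(Add(a, -5), Pow(Add(T, 13), -1)))) = Add(4, Mul(-1, Mul(Add(-5, a), Pow(Add(13, T), -1)))) = Add(4, Mul(-1, Mul(Pow(Add(13, T), -1), Add(-5, a)))) = Add(4, Mul(-1, Pow(Add(13, T), -1), Add(-5, a))))
U = 1 (U = Add(0, 1) = 1)
Mul(Add(-14, Function('k')(8, 10)), U) = Mul(Add(-14, Mul(Pow(Add(13, 8), -1), Add(57, Mul(-1, 10), Mul(4, 8)))), 1) = Mul(Add(-14, Mul(Pow(21, -1), Add(57, -10, 32))), 1) = Mul(Add(-14, Mul(Rational(1, 21), 79)), 1) = Mul(Add(-14, Rational(79, 21)), 1) = Mul(Rational(-215, 21), 1) = Rational(-215, 21)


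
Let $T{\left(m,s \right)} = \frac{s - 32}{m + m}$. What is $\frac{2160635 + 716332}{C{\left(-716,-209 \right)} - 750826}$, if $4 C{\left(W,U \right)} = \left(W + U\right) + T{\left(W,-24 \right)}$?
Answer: $- \frac{57219677}{14937694} \approx -3.8306$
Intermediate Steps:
$T{\left(m,s \right)} = \frac{-32 + s}{2 m}$
$C{\left(W,U \right)} = - \frac{7}{W} + \frac{U}{4} + \frac{W}{4}$ ($C{\left(W,U \right)} = \frac{\left(W + U\right) + \frac{-32 - 24}{2 W}}{4} = \frac{\left(U + W\right) + \frac{1}{2} \frac{1}{W} \left(-56\right)}{4} = \frac{\left(U + W\right) - \frac{28}{W}}{4} = \frac{U + W - \frac{28}{W}}{4} = - \frac{7}{W} + \frac{U}{4} + \frac{W}{4}$)
$\frac{2160635 + 716332}{C{\left(-716,-209 \right)} - 750826} = \frac{2160635 + 716332}{\frac{-28 - 716 \left(-209 - 716\right)}{4 \left(-716\right)} - 750826} = \frac{2876967}{\frac{1}{4} \left(- \frac{1}{716}\right) \left(-28 - -662300\right) - 750826} = \frac{2876967}{\frac{1}{4} \left(- \frac{1}{716}\right) \left(-28 + 662300\right) - 750826} = \frac{2876967}{\frac{1}{4} \left(- \frac{1}{716}\right) 662272 - 750826} = \frac{2876967}{- \frac{41392}{179} - 750826} = \frac{2876967}{- \frac{134439246}{179}} = 2876967 \left(- \frac{179}{134439246}\right) = - \frac{57219677}{14937694}$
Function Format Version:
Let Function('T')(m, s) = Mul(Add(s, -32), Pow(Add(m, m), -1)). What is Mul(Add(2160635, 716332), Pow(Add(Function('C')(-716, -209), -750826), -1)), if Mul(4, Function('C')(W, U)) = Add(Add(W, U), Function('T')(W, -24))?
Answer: Rational(-57219677, 14937694) ≈ -3.8306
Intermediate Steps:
Function('T')(m, s) = Mul(Rational(1, 2), Pow(m, -1), Add(-32, s)) (Function('T')(m, s) = Mul(Add(-32, s), Pow(Mul(2, m), -1)) = Mul(Add(-32, s), Mul(Rational(1, 2), Pow(m, -1))) = Mul(Rational(1, 2), Pow(m, -1), Add(-32, s)))
Function('C')(W, U) = Add(Mul(-7, Pow(W, -1)), Mul(Rational(1, 4), U), Mul(Rational(1, 4), W)) (Function('C')(W, U) = Mul(Rational(1, 4), Add(Add(W, U), Mul(Rational(1, 2), Pow(W, -1), Add(-32, -24)))) = Mul(Rational(1, 4), Add(Add(U, W), Mul(Rational(1, 2), Pow(W, -1), -56))) = Mul(Rational(1, 4), Add(Add(U, W), Mul(-28, Pow(W, -1)))) = Mul(Rational(1, 4), Add(U, W, Mul(-28, Pow(W, -1)))) = Add(Mul(-7, Pow(W, -1)), Mul(Rational(1, 4), U), Mul(Rational(1, 4), W)))
Mul(Add(2160635, 716332), Pow(Add(Function('C')(-716, -209), -750826), -1)) = Mul(Add(2160635, 716332), Pow(Add(Mul(Rational(1, 4), Pow(-716, -1), Add(-28, Mul(-716, Add(-209, -716)))), -750826), -1)) = Mul(2876967, Pow(Add(Mul(Rational(1, 4), Rational(-1, 716), Add(-28, Mul(-716, -925))), -750826), -1)) = Mul(2876967, Pow(Add(Mul(Rational(1, 4), Rational(-1, 716), Add(-28, 662300)), -750826), -1)) = Mul(2876967, Pow(Add(Mul(Rational(1, 4), Rational(-1, 716), 662272), -750826), -1)) = Mul(2876967, Pow(Add(Rational(-41392, 179), -750826), -1)) = Mul(2876967, Pow(Rational(-134439246, 179), -1)) = Mul(2876967, Rational(-179, 134439246)) = Rational(-57219677, 14937694)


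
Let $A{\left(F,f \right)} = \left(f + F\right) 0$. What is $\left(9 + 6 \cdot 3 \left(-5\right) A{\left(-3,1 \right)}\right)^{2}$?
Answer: $81$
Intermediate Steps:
$A{\left(F,f \right)} = 0$ ($A{\left(F,f \right)} = \left(F + f\right) 0 = 0$)
$\left(9 + 6 \cdot 3 \left(-5\right) A{\left(-3,1 \right)}\right)^{2} = \left(9 + 6 \cdot 3 \left(-5\right) 0\right)^{2} = \left(9 + 6 \left(\left(-15\right) 0\right)\right)^{2} = \left(9 + 6 \cdot 0\right)^{2} = \left(9 + 0\right)^{2} = 9^{2} = 81$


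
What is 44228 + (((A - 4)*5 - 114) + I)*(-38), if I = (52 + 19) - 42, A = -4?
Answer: 48978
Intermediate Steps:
I = 29 (I = 71 - 42 = 29)
44228 + (((A - 4)*5 - 114) + I)*(-38) = 44228 + (((-4 - 4)*5 - 114) + 29)*(-38) = 44228 + ((-8*5 - 114) + 29)*(-38) = 44228 + ((-40 - 114) + 29)*(-38) = 44228 + (-154 + 29)*(-38) = 44228 - 125*(-38) = 44228 + 4750 = 48978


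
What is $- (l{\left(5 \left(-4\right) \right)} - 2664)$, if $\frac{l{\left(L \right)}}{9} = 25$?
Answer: $2439$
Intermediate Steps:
$l{\left(L \right)} = 225$ ($l{\left(L \right)} = 9 \cdot 25 = 225$)
$- (l{\left(5 \left(-4\right) \right)} - 2664) = - (225 - 2664) = \left(-1\right) \left(-2439\right) = 2439$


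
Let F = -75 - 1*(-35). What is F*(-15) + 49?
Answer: 649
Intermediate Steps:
F = -40 (F = -75 + 35 = -40)
F*(-15) + 49 = -40*(-15) + 49 = 600 + 49 = 649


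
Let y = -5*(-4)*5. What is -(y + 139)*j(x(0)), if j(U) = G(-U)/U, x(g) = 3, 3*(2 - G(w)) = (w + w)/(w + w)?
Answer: -1195/9 ≈ -132.78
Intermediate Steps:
G(w) = 5/3 (G(w) = 2 - (w + w)/(3*(w + w)) = 2 - 2*w/(3*(2*w)) = 2 - 2*w*1/(2*w)/3 = 2 - ⅓*1 = 2 - ⅓ = 5/3)
j(U) = 5/(3*U)
y = 100 (y = 20*5 = 100)
-(y + 139)*j(x(0)) = -(100 + 139)*(5/3)/3 = -239*(5/3)*(⅓) = -239*5/9 = -1*1195/9 = -1195/9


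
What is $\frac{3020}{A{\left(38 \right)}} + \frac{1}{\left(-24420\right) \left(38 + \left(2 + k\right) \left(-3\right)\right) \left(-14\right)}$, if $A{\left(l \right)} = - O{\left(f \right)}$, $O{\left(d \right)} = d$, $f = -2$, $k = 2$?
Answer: $\frac{13422208801}{8888880} \approx 1510.0$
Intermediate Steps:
$A{\left(l \right)} = 2$ ($A{\left(l \right)} = \left(-1\right) \left(-2\right) = 2$)
$\frac{3020}{A{\left(38 \right)}} + \frac{1}{\left(-24420\right) \left(38 + \left(2 + k\right) \left(-3\right)\right) \left(-14\right)} = \frac{3020}{2} + \frac{1}{\left(-24420\right) \left(38 + \left(2 + 2\right) \left(-3\right)\right) \left(-14\right)} = 3020 \cdot \frac{1}{2} - \frac{1}{24420 \left(38 + 4 \left(-3\right)\right) \left(-14\right)} = 1510 - \frac{1}{24420 \left(38 - 12\right) \left(-14\right)} = 1510 - \frac{1}{24420 \cdot 26 \left(-14\right)} = 1510 - \frac{1}{24420 \left(-364\right)} = 1510 - - \frac{1}{8888880} = 1510 + \frac{1}{8888880} = \frac{13422208801}{8888880}$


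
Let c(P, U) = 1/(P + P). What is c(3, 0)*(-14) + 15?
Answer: 38/3 ≈ 12.667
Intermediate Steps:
c(P, U) = 1/(2*P)
c(3, 0)*(-14) + 15 = ((1/2)/3)*(-14) + 15 = ((1/2)*(1/3))*(-14) + 15 = (1/6)*(-14) + 15 = -7/3 + 15 = 38/3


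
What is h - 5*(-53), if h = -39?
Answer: 226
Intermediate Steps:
h - 5*(-53) = -39 - 5*(-53) = -39 + 265 = 226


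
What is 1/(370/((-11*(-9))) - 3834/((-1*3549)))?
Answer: 117117/564232 ≈ 0.20757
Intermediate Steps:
1/(370/((-11*(-9))) - 3834/((-1*3549))) = 1/(370/99 - 3834/(-3549)) = 1/(370*(1/99) - 3834*(-1/3549)) = 1/(370/99 + 1278/1183) = 1/(564232/117117) = 117117/564232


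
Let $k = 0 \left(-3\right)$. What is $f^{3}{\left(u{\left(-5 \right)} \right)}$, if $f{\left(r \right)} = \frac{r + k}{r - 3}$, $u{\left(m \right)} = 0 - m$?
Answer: $\frac{125}{8} \approx 15.625$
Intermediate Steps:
$u{\left(m \right)} = - m$
$k = 0$
$f{\left(r \right)} = \frac{r}{-3 + r}$ ($f{\left(r \right)} = \frac{r + 0}{r - 3} = \frac{r}{-3 + r}$)
$f^{3}{\left(u{\left(-5 \right)} \right)} = \left(\frac{\left(-1\right) \left(-5\right)}{-3 - -5}\right)^{3} = \left(\frac{5}{-3 + 5}\right)^{3} = \left(\frac{5}{2}\right)^{3} = \frac{125}{8}$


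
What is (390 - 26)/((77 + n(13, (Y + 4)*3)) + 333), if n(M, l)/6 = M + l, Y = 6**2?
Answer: 91/302 ≈ 0.30132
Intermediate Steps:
Y = 36
n(M, l) = 6*M + 6*l (n(M, l) = 6*(M + l) = 6*M + 6*l)
(390 - 26)/((77 + n(13, (Y + 4)*3)) + 333) = (390 - 26)/((77 + (6*13 + 6*((36 + 4)*3))) + 333) = 364/((77 + (78 + 6*(40*3))) + 333) = 364/((77 + (78 + 6*120)) + 333) = 364/((77 + (78 + 720)) + 333) = 364/((77 + 798) + 333) = 364/(875 + 333) = 364/1208 = 364*(1/1208) = 91/302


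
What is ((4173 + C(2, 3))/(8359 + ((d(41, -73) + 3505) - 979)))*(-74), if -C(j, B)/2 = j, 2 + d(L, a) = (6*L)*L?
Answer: -308506/20969 ≈ -14.712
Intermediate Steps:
d(L, a) = -2 + 6*L² (d(L, a) = -2 + (6*L)*L = -2 + 6*L²)
C(j, B) = -2*j
((4173 + C(2, 3))/(8359 + ((d(41, -73) + 3505) - 979)))*(-74) = ((4173 - 2*2)/(8359 + (((-2 + 6*41²) + 3505) - 979)))*(-74) = ((4173 - 4)/(8359 + (((-2 + 6*1681) + 3505) - 979)))*(-74) = (4169/(8359 + (((-2 + 10086) + 3505) - 979)))*(-74) = (4169/(8359 + ((10084 + 3505) - 979)))*(-74) = (4169/(8359 + (13589 - 979)))*(-74) = (4169/(8359 + 12610))*(-74) = (4169/20969)*(-74) = -308506/20969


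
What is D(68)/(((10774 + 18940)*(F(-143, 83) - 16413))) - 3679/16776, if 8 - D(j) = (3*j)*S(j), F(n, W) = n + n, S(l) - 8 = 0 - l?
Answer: -912851757421/4162075993368 ≈ -0.21933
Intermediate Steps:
S(l) = 8 - l (S(l) = 8 + (0 - l) = 8 - l)
F(n, W) = 2*n
D(j) = 8 - 3*j*(8 - j)
D(68)/(((10774 + 18940)*(F(-143, 83) - 16413))) - 3679/16776 = (8 + 3*68*(-8 + 68))/(((10774 + 18940)*(2*(-143) - 16413))) - 3679/16776 = (8 + 3*68*60)/((29714*(-286 - 16413))) - 3679*1/16776 = (8 + 12240)/((29714*(-16699))) - 3679/16776 = 12248/(-496194086) - 3679/16776 = 12248*(-1/496194086) - 3679/16776 = -6124/248097043 - 3679/16776 = -912851757421/4162075993368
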